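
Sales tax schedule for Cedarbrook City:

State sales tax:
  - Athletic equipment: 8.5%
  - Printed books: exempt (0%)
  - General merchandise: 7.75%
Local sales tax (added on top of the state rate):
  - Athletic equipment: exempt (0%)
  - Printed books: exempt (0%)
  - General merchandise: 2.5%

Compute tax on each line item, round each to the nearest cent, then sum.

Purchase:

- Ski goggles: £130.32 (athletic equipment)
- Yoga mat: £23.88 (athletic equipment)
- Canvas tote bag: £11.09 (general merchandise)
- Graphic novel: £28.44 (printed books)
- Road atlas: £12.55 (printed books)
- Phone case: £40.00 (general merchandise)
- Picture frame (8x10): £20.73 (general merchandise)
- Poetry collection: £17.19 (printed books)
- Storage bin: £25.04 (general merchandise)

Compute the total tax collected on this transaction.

£23.04

Ski goggles £130.32: athletic equipment → 8.5% + 0% local = 8.5% → £11.08
Yoga mat £23.88: athletic equipment → 8.5% + 0% local = 8.5% → £2.03
Canvas tote bag £11.09: general merchandise → 7.75% + 2.5% local = 10.25% → £1.14
Graphic novel £28.44: printed books → 0% + 0% local = 0% → £0.00
Road atlas £12.55: printed books → 0% + 0% local = 0% → £0.00
Phone case £40.00: general merchandise → 7.75% + 2.5% local = 10.25% → £4.10
Picture frame (8x10) £20.73: general merchandise → 7.75% + 2.5% local = 10.25% → £2.12
Poetry collection £17.19: printed books → 0% + 0% local = 0% → £0.00
Storage bin £25.04: general merchandise → 7.75% + 2.5% local = 10.25% → £2.57
Total tax = £11.08 + £2.03 + £1.14 + £4.10 + £2.12 + £2.57 = £23.04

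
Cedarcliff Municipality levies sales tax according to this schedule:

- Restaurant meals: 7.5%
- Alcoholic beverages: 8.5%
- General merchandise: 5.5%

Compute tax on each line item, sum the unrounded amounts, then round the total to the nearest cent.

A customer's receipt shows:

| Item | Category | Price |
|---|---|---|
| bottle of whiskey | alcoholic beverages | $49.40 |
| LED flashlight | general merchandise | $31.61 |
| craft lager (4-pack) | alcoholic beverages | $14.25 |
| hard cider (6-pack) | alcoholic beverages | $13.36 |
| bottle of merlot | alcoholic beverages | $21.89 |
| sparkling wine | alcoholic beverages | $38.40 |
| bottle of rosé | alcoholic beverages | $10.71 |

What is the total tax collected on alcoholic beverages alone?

$12.58

Bottle of whiskey $49.40: alcoholic beverages → 8.5% → $4.199
Craft lager (4-pack) $14.25: alcoholic beverages → 8.5% → $1.21125
Hard cider (6-pack) $13.36: alcoholic beverages → 8.5% → $1.1356
Bottle of merlot $21.89: alcoholic beverages → 8.5% → $1.86065
Sparkling wine $38.40: alcoholic beverages → 8.5% → $3.264
Bottle of rosé $10.71: alcoholic beverages → 8.5% → $0.91035
Tax on alcoholic beverages: unrounded sum = $12.58085 → $12.58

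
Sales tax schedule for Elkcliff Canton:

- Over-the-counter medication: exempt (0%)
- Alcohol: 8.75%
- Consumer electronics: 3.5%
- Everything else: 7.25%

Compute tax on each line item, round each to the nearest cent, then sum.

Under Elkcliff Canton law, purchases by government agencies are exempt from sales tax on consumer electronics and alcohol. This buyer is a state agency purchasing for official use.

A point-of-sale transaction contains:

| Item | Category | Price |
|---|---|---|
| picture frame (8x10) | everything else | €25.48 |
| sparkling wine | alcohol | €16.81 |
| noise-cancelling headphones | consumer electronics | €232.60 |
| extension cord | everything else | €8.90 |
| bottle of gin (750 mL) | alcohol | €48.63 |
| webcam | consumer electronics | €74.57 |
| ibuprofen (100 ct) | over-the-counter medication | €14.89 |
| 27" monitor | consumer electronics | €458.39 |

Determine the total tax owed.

Picture frame (8x10) €25.48: everything else → 7.25% → €1.85
Sparkling wine €16.81: alcohol, buyer-exempt → 0% → €0.00
Noise-cancelling headphones €232.60: consumer electronics, buyer-exempt → 0% → €0.00
Extension cord €8.90: everything else → 7.25% → €0.65
Bottle of gin (750 mL) €48.63: alcohol, buyer-exempt → 0% → €0.00
Webcam €74.57: consumer electronics, buyer-exempt → 0% → €0.00
Ibuprofen (100 ct) €14.89: over-the-counter medication → 0% → €0.00
27" monitor €458.39: consumer electronics, buyer-exempt → 0% → €0.00
Total tax = €1.85 + €0.65 = €2.50

€2.50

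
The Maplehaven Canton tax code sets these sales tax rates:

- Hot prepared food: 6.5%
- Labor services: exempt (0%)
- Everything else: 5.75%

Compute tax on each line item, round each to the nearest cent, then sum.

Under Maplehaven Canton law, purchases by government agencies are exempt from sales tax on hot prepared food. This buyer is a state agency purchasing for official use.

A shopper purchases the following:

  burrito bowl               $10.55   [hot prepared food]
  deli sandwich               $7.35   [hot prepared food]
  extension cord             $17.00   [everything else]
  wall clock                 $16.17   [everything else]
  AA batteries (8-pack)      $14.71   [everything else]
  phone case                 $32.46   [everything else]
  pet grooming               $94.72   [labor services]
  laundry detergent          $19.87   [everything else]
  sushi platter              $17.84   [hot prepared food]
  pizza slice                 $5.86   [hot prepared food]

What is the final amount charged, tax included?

$242.30

Burrito bowl $10.55: hot prepared food, buyer-exempt → 0% → $0.00
Deli sandwich $7.35: hot prepared food, buyer-exempt → 0% → $0.00
Extension cord $17.00: everything else → 5.75% → $0.98
Wall clock $16.17: everything else → 5.75% → $0.93
AA batteries (8-pack) $14.71: everything else → 5.75% → $0.85
Phone case $32.46: everything else → 5.75% → $1.87
Pet grooming $94.72: labor services → 0% → $0.00
Laundry detergent $19.87: everything else → 5.75% → $1.14
Sushi platter $17.84: hot prepared food, buyer-exempt → 0% → $0.00
Pizza slice $5.86: hot prepared food, buyer-exempt → 0% → $0.00
Subtotal = $236.53; tax = $5.77; total due = $242.30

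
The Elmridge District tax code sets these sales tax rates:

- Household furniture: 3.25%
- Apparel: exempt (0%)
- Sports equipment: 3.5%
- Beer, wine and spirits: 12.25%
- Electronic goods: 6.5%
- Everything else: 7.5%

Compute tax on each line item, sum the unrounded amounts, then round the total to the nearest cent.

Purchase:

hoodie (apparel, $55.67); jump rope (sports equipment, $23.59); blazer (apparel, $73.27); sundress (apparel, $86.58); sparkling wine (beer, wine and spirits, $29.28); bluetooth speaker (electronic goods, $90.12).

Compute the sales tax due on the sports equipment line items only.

$0.83

Jump rope $23.59: sports equipment → 3.5% → $0.82565
Tax on sports equipment: unrounded sum = $0.82565 → $0.83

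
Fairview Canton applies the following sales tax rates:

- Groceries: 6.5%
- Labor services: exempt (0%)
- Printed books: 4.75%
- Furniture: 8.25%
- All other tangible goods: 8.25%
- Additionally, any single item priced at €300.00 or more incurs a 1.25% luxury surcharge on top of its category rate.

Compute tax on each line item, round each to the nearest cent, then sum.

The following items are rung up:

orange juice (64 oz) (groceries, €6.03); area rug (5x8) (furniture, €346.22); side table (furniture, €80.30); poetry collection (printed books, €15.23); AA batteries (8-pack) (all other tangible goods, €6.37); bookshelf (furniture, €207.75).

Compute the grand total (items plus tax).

€720.19

Orange juice (64 oz) €6.03: groceries → 6.5% → €0.39
Area rug (5x8) €346.22: furniture → 8.25% + 1.25% surcharge = 9.5% → €32.89
Side table €80.30: furniture → 8.25% → €6.62
Poetry collection €15.23: printed books → 4.75% → €0.72
AA batteries (8-pack) €6.37: all other tangible goods → 8.25% → €0.53
Bookshelf €207.75: furniture → 8.25% → €17.14
Subtotal = €661.90; tax = €58.29; total due = €720.19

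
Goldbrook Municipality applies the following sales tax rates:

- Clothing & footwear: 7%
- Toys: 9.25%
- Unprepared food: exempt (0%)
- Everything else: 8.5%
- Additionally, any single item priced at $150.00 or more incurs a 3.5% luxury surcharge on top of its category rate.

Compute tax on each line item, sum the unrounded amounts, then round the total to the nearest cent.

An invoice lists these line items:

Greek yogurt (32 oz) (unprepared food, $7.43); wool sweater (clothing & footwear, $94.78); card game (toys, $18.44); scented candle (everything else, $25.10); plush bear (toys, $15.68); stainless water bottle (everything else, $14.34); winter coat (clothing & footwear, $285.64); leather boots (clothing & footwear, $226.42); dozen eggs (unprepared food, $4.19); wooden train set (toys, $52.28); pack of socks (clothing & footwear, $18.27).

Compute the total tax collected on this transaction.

$73.02

Greek yogurt (32 oz) $7.43: unprepared food → 0% → $0.00
Wool sweater $94.78: clothing & footwear → 7% → $6.6346
Card game $18.44: toys → 9.25% → $1.7057
Scented candle $25.10: everything else → 8.5% → $2.1335
Plush bear $15.68: toys → 9.25% → $1.4504
Stainless water bottle $14.34: everything else → 8.5% → $1.2189
Winter coat $285.64: clothing & footwear → 7% + 3.5% surcharge = 10.5% → $29.9922
Leather boots $226.42: clothing & footwear → 7% + 3.5% surcharge = 10.5% → $23.7741
Dozen eggs $4.19: unprepared food → 0% → $0.00
Wooden train set $52.28: toys → 9.25% → $4.8359
Pack of socks $18.27: clothing & footwear → 7% → $1.2789
Unrounded tax sum = $73.0242 → $73.02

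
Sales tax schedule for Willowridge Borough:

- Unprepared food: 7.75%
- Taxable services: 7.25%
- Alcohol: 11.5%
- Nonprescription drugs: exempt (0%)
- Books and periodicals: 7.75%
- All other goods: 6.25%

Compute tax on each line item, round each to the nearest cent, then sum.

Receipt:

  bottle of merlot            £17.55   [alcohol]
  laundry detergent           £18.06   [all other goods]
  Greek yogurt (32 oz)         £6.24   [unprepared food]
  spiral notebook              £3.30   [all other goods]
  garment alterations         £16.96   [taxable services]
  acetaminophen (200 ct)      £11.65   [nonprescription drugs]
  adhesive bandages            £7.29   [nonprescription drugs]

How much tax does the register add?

£5.07

Bottle of merlot £17.55: alcohol → 11.5% → £2.02
Laundry detergent £18.06: all other goods → 6.25% → £1.13
Greek yogurt (32 oz) £6.24: unprepared food → 7.75% → £0.48
Spiral notebook £3.30: all other goods → 6.25% → £0.21
Garment alterations £16.96: taxable services → 7.25% → £1.23
Acetaminophen (200 ct) £11.65: nonprescription drugs → 0% → £0.00
Adhesive bandages £7.29: nonprescription drugs → 0% → £0.00
Total tax = £2.02 + £1.13 + £0.48 + £0.21 + £1.23 = £5.07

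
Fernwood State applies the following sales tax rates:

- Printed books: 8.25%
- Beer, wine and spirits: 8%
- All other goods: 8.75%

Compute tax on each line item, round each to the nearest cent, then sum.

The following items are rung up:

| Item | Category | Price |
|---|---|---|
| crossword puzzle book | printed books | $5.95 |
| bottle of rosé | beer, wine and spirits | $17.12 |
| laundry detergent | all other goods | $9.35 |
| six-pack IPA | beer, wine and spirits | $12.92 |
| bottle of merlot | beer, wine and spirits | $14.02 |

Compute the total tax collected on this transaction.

$4.83

Crossword puzzle book $5.95: printed books → 8.25% → $0.49
Bottle of rosé $17.12: beer, wine and spirits → 8% → $1.37
Laundry detergent $9.35: all other goods → 8.75% → $0.82
Six-pack IPA $12.92: beer, wine and spirits → 8% → $1.03
Bottle of merlot $14.02: beer, wine and spirits → 8% → $1.12
Total tax = $0.49 + $1.37 + $0.82 + $1.03 + $1.12 = $4.83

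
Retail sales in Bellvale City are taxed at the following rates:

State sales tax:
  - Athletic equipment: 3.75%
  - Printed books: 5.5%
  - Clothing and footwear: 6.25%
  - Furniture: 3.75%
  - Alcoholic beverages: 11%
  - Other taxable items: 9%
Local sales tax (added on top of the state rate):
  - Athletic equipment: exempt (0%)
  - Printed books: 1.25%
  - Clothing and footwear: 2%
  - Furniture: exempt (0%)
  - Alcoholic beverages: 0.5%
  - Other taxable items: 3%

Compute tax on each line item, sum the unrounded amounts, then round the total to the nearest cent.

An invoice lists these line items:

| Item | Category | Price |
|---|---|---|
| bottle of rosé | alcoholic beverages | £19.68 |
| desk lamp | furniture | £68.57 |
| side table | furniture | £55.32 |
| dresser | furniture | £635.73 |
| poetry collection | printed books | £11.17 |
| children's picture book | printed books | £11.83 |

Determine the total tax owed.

£32.30

Bottle of rosé £19.68: alcoholic beverages → 11% + 0.5% local = 11.5% → £2.2632
Desk lamp £68.57: furniture → 3.75% + 0% local = 3.75% → £2.571375
Side table £55.32: furniture → 3.75% + 0% local = 3.75% → £2.0745
Dresser £635.73: furniture → 3.75% + 0% local = 3.75% → £23.839875
Poetry collection £11.17: printed books → 5.5% + 1.25% local = 6.75% → £0.753975
Children's picture book £11.83: printed books → 5.5% + 1.25% local = 6.75% → £0.798525
Unrounded tax sum = £32.30145 → £32.30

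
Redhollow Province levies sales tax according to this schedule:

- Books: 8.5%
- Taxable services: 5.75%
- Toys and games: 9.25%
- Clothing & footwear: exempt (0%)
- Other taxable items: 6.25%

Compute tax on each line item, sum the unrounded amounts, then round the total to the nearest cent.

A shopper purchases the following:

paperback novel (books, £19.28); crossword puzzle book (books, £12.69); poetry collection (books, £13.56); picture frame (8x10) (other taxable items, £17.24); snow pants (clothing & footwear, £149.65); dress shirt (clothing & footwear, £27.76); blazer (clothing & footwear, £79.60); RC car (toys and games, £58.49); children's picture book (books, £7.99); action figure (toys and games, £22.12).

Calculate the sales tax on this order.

£13.08

Paperback novel £19.28: books → 8.5% → £1.6388
Crossword puzzle book £12.69: books → 8.5% → £1.07865
Poetry collection £13.56: books → 8.5% → £1.1526
Picture frame (8x10) £17.24: other taxable items → 6.25% → £1.0775
Snow pants £149.65: clothing & footwear → 0% → £0.00
Dress shirt £27.76: clothing & footwear → 0% → £0.00
Blazer £79.60: clothing & footwear → 0% → £0.00
RC car £58.49: toys and games → 9.25% → £5.410325
Children's picture book £7.99: books → 8.5% → £0.67915
Action figure £22.12: toys and games → 9.25% → £2.0461
Unrounded tax sum = £13.083125 → £13.08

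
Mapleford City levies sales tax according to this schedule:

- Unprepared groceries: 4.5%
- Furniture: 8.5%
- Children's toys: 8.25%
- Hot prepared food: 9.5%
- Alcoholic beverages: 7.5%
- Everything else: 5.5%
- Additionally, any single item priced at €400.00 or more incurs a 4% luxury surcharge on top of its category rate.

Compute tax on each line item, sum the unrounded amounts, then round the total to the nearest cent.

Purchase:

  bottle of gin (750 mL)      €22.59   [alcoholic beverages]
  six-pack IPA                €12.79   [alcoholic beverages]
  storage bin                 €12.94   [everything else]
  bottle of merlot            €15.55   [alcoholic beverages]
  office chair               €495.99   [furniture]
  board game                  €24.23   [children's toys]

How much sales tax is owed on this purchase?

Bottle of gin (750 mL) €22.59: alcoholic beverages → 7.5% → €1.69425
Six-pack IPA €12.79: alcoholic beverages → 7.5% → €0.95925
Storage bin €12.94: everything else → 5.5% → €0.7117
Bottle of merlot €15.55: alcoholic beverages → 7.5% → €1.16625
Office chair €495.99: furniture → 8.5% + 4% surcharge = 12.5% → €61.99875
Board game €24.23: children's toys → 8.25% → €1.998975
Unrounded tax sum = €68.529175 → €68.53

€68.53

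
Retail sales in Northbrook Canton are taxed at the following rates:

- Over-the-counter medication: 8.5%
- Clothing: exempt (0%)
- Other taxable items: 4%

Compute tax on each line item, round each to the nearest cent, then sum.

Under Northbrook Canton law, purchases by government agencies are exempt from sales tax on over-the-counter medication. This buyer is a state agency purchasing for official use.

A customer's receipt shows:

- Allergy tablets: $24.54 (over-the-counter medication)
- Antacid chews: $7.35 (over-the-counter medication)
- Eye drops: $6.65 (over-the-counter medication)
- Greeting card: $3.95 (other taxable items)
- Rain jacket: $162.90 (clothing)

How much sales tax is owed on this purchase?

$0.16

Allergy tablets $24.54: over-the-counter medication, buyer-exempt → 0% → $0.00
Antacid chews $7.35: over-the-counter medication, buyer-exempt → 0% → $0.00
Eye drops $6.65: over-the-counter medication, buyer-exempt → 0% → $0.00
Greeting card $3.95: other taxable items → 4% → $0.16
Rain jacket $162.90: clothing → 0% → $0.00
Total tax = $0.16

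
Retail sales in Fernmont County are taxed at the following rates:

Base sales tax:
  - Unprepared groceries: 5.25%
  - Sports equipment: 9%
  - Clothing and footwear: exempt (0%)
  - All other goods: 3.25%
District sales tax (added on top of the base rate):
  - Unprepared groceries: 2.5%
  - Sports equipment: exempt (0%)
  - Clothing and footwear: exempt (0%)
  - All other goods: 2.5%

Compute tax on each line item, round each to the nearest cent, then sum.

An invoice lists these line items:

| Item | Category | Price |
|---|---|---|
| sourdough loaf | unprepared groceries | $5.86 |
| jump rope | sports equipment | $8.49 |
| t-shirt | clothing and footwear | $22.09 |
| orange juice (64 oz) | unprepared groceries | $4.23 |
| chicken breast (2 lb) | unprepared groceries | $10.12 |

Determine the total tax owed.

Sourdough loaf $5.86: unprepared groceries → 5.25% + 2.5% district = 7.75% → $0.45
Jump rope $8.49: sports equipment → 9% + 0% district = 9% → $0.76
T-shirt $22.09: clothing and footwear → 0% + 0% district = 0% → $0.00
Orange juice (64 oz) $4.23: unprepared groceries → 5.25% + 2.5% district = 7.75% → $0.33
Chicken breast (2 lb) $10.12: unprepared groceries → 5.25% + 2.5% district = 7.75% → $0.78
Total tax = $0.45 + $0.76 + $0.33 + $0.78 = $2.32

$2.32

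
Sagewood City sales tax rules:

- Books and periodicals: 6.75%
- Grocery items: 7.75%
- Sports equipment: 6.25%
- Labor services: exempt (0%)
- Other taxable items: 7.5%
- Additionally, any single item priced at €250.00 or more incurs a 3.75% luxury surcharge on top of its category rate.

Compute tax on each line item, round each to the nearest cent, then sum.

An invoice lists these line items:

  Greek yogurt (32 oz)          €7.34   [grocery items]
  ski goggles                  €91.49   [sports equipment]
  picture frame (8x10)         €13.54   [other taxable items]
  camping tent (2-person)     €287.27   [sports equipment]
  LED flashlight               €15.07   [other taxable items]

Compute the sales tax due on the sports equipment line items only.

€34.45

Ski goggles €91.49: sports equipment → 6.25% → €5.72
Camping tent (2-person) €287.27: sports equipment → 6.25% + 3.75% surcharge = 10% → €28.73
Tax on sports equipment = €5.72 + €28.73 = €34.45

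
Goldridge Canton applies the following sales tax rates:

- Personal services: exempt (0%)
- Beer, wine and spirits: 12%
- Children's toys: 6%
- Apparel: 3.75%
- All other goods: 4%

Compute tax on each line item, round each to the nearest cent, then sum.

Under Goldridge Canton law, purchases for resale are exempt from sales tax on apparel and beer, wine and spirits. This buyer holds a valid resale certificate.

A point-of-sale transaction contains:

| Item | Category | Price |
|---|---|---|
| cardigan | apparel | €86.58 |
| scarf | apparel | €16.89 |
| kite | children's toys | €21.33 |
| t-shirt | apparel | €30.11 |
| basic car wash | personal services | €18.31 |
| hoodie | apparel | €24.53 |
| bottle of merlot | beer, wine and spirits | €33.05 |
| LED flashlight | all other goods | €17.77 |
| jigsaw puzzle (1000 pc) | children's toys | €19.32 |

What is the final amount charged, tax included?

Cardigan €86.58: apparel, buyer-exempt → 0% → €0.00
Scarf €16.89: apparel, buyer-exempt → 0% → €0.00
Kite €21.33: children's toys → 6% → €1.28
T-shirt €30.11: apparel, buyer-exempt → 0% → €0.00
Basic car wash €18.31: personal services → 0% → €0.00
Hoodie €24.53: apparel, buyer-exempt → 0% → €0.00
Bottle of merlot €33.05: beer, wine and spirits, buyer-exempt → 0% → €0.00
LED flashlight €17.77: all other goods → 4% → €0.71
Jigsaw puzzle (1000 pc) €19.32: children's toys → 6% → €1.16
Subtotal = €267.89; tax = €3.15; total due = €271.04

€271.04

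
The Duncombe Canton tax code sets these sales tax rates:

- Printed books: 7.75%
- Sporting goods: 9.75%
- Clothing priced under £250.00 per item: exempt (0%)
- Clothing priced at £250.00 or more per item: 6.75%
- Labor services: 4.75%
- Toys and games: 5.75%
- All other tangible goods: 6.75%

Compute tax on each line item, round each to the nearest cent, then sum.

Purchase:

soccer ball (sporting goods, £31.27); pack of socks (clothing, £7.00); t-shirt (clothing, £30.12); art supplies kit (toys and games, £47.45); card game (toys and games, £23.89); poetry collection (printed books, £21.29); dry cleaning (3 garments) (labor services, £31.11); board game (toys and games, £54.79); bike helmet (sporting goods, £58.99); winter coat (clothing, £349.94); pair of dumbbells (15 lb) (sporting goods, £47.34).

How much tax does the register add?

£47.42

Soccer ball £31.27: sporting goods → 9.75% → £3.05
Pack of socks £7.00: clothing, under £250.00 → 0% → £0.00
T-shirt £30.12: clothing, under £250.00 → 0% → £0.00
Art supplies kit £47.45: toys and games → 5.75% → £2.73
Card game £23.89: toys and games → 5.75% → £1.37
Poetry collection £21.29: printed books → 7.75% → £1.65
Dry cleaning (3 garments) £31.11: labor services → 4.75% → £1.48
Board game £54.79: toys and games → 5.75% → £3.15
Bike helmet £58.99: sporting goods → 9.75% → £5.75
Winter coat £349.94: clothing, £250.00 or more → 6.75% → £23.62
Pair of dumbbells (15 lb) £47.34: sporting goods → 9.75% → £4.62
Total tax = £3.05 + £2.73 + £1.37 + £1.65 + £1.48 + £3.15 + £5.75 + £23.62 + £4.62 = £47.42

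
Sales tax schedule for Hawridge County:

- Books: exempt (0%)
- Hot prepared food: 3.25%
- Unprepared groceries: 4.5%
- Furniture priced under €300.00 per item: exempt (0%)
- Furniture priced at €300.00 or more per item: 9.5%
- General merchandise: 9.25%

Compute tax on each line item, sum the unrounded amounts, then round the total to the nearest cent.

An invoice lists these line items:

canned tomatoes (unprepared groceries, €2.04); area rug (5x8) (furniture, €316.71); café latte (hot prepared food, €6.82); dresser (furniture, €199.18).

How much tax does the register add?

€30.40

Canned tomatoes €2.04: unprepared groceries → 4.5% → €0.0918
Area rug (5x8) €316.71: furniture, €300.00 or more → 9.5% → €30.08745
Café latte €6.82: hot prepared food → 3.25% → €0.22165
Dresser €199.18: furniture, under €300.00 → 0% → €0.00
Unrounded tax sum = €30.4009 → €30.40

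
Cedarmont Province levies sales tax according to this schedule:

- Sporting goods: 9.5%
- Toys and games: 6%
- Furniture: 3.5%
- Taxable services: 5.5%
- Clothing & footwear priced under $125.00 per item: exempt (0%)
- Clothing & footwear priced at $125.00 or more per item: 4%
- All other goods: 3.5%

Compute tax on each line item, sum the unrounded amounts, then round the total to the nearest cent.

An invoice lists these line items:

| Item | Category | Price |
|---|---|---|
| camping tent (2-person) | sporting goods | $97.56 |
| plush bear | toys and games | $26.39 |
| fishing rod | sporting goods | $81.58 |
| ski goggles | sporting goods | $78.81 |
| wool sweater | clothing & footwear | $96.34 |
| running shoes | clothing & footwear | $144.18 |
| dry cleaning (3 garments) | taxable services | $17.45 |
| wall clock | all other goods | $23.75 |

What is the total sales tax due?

Camping tent (2-person) $97.56: sporting goods → 9.5% → $9.2682
Plush bear $26.39: toys and games → 6% → $1.5834
Fishing rod $81.58: sporting goods → 9.5% → $7.7501
Ski goggles $78.81: sporting goods → 9.5% → $7.48695
Wool sweater $96.34: clothing & footwear, under $125.00 → 0% → $0.00
Running shoes $144.18: clothing & footwear, $125.00 or more → 4% → $5.7672
Dry cleaning (3 garments) $17.45: taxable services → 5.5% → $0.95975
Wall clock $23.75: all other goods → 3.5% → $0.83125
Unrounded tax sum = $33.64685 → $33.65

$33.65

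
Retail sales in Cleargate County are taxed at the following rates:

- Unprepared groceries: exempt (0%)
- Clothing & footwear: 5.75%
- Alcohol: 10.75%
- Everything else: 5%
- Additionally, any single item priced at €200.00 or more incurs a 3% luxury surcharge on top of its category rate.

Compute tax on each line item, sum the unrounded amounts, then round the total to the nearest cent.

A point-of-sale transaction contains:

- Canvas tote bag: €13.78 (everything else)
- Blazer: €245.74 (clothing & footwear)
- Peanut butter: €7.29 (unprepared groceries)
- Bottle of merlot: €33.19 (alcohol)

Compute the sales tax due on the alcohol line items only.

€3.57

Bottle of merlot €33.19: alcohol → 10.75% → €3.567925
Tax on alcohol: unrounded sum = €3.567925 → €3.57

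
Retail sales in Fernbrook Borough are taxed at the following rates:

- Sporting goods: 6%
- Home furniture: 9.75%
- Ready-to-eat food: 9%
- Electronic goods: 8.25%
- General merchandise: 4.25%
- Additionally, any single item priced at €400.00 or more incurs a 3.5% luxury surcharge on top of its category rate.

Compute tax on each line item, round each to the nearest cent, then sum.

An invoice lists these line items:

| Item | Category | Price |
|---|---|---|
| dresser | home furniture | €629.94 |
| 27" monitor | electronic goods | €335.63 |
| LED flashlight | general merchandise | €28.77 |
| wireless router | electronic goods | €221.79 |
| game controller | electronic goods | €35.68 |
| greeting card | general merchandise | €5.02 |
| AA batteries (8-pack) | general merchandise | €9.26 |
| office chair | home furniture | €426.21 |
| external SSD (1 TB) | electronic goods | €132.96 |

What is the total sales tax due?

€201.66

Dresser €629.94: home furniture → 9.75% + 3.5% surcharge = 13.25% → €83.47
27" monitor €335.63: electronic goods → 8.25% → €27.69
LED flashlight €28.77: general merchandise → 4.25% → €1.22
Wireless router €221.79: electronic goods → 8.25% → €18.30
Game controller €35.68: electronic goods → 8.25% → €2.94
Greeting card €5.02: general merchandise → 4.25% → €0.21
AA batteries (8-pack) €9.26: general merchandise → 4.25% → €0.39
Office chair €426.21: home furniture → 9.75% + 3.5% surcharge = 13.25% → €56.47
External SSD (1 TB) €132.96: electronic goods → 8.25% → €10.97
Total tax = €83.47 + €27.69 + €1.22 + €18.30 + €2.94 + €0.21 + €0.39 + €56.47 + €10.97 = €201.66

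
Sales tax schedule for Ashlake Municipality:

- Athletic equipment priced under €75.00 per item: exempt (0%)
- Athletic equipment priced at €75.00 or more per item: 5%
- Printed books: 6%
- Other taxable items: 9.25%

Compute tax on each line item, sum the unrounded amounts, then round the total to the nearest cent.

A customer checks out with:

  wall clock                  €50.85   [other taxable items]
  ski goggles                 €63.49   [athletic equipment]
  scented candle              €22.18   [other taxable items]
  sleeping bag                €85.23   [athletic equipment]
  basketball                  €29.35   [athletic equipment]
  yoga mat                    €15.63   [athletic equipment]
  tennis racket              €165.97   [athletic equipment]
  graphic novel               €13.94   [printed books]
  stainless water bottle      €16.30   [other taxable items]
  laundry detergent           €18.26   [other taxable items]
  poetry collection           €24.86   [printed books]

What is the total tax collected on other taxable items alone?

€9.95

Wall clock €50.85: other taxable items → 9.25% → €4.703625
Scented candle €22.18: other taxable items → 9.25% → €2.05165
Stainless water bottle €16.30: other taxable items → 9.25% → €1.50775
Laundry detergent €18.26: other taxable items → 9.25% → €1.68905
Tax on other taxable items: unrounded sum = €9.952075 → €9.95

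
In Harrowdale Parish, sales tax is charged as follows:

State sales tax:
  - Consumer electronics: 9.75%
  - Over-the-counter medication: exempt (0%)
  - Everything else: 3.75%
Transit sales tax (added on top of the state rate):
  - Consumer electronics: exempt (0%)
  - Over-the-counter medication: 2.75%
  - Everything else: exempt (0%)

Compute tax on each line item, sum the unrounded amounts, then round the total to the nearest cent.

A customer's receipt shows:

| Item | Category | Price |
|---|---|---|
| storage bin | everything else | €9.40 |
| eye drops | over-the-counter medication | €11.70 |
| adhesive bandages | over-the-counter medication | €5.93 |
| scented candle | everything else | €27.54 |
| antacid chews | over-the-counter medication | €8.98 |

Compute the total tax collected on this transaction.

Storage bin €9.40: everything else → 3.75% + 0% transit = 3.75% → €0.3525
Eye drops €11.70: over-the-counter medication → 0% + 2.75% transit = 2.75% → €0.32175
Adhesive bandages €5.93: over-the-counter medication → 0% + 2.75% transit = 2.75% → €0.163075
Scented candle €27.54: everything else → 3.75% + 0% transit = 3.75% → €1.03275
Antacid chews €8.98: over-the-counter medication → 0% + 2.75% transit = 2.75% → €0.24695
Unrounded tax sum = €2.117025 → €2.12

€2.12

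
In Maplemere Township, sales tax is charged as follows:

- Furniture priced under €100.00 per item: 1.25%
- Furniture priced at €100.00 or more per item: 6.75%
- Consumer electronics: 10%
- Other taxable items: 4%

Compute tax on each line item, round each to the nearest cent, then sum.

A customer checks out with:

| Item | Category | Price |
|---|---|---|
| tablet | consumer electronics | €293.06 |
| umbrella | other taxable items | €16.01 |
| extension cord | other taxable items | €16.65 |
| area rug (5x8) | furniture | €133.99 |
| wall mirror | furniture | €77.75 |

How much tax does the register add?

Tablet €293.06: consumer electronics → 10% → €29.31
Umbrella €16.01: other taxable items → 4% → €0.64
Extension cord €16.65: other taxable items → 4% → €0.67
Area rug (5x8) €133.99: furniture, €100.00 or more → 6.75% → €9.04
Wall mirror €77.75: furniture, under €100.00 → 1.25% → €0.97
Total tax = €29.31 + €0.64 + €0.67 + €9.04 + €0.97 = €40.63

€40.63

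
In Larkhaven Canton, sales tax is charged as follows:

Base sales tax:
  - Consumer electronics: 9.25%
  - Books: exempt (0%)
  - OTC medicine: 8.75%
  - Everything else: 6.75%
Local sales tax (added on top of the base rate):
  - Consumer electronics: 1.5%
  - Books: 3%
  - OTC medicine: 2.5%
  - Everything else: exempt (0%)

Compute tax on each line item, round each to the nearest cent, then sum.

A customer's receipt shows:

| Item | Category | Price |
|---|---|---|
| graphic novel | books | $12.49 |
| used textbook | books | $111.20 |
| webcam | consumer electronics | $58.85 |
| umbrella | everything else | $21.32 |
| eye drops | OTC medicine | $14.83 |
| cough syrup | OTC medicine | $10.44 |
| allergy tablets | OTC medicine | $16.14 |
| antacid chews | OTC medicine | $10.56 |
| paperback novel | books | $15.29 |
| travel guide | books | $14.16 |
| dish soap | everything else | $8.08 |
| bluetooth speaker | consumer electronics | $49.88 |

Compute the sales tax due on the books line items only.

$4.59

Graphic novel $12.49: books → 0% + 3% local = 3% → $0.37
Used textbook $111.20: books → 0% + 3% local = 3% → $3.34
Paperback novel $15.29: books → 0% + 3% local = 3% → $0.46
Travel guide $14.16: books → 0% + 3% local = 3% → $0.42
Tax on books = $0.37 + $3.34 + $0.46 + $0.42 = $4.59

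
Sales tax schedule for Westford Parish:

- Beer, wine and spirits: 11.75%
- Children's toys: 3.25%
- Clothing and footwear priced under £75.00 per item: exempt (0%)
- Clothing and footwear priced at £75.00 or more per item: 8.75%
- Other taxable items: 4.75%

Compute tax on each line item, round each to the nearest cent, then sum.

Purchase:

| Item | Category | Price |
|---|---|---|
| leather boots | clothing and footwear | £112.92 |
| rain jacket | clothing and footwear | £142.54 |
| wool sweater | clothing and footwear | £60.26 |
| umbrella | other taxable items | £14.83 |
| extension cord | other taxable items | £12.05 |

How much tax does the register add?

Leather boots £112.92: clothing and footwear, £75.00 or more → 8.75% → £9.88
Rain jacket £142.54: clothing and footwear, £75.00 or more → 8.75% → £12.47
Wool sweater £60.26: clothing and footwear, under £75.00 → 0% → £0.00
Umbrella £14.83: other taxable items → 4.75% → £0.70
Extension cord £12.05: other taxable items → 4.75% → £0.57
Total tax = £9.88 + £12.47 + £0.70 + £0.57 = £23.62

£23.62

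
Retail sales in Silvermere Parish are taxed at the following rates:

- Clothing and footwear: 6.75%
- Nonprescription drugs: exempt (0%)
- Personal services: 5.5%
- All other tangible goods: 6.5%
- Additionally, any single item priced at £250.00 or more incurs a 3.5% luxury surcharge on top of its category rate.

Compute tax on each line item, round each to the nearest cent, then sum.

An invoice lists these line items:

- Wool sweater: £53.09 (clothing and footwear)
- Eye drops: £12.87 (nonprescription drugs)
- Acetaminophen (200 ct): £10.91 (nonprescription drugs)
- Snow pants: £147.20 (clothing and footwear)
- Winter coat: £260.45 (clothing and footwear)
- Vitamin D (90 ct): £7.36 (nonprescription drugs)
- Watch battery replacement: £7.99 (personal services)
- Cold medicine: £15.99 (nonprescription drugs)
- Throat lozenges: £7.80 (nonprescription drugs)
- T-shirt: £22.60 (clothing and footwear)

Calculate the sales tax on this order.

£42.19

Wool sweater £53.09: clothing and footwear → 6.75% → £3.58
Eye drops £12.87: nonprescription drugs → 0% → £0.00
Acetaminophen (200 ct) £10.91: nonprescription drugs → 0% → £0.00
Snow pants £147.20: clothing and footwear → 6.75% → £9.94
Winter coat £260.45: clothing and footwear → 6.75% + 3.5% surcharge = 10.25% → £26.70
Vitamin D (90 ct) £7.36: nonprescription drugs → 0% → £0.00
Watch battery replacement £7.99: personal services → 5.5% → £0.44
Cold medicine £15.99: nonprescription drugs → 0% → £0.00
Throat lozenges £7.80: nonprescription drugs → 0% → £0.00
T-shirt £22.60: clothing and footwear → 6.75% → £1.53
Total tax = £3.58 + £9.94 + £26.70 + £0.44 + £1.53 = £42.19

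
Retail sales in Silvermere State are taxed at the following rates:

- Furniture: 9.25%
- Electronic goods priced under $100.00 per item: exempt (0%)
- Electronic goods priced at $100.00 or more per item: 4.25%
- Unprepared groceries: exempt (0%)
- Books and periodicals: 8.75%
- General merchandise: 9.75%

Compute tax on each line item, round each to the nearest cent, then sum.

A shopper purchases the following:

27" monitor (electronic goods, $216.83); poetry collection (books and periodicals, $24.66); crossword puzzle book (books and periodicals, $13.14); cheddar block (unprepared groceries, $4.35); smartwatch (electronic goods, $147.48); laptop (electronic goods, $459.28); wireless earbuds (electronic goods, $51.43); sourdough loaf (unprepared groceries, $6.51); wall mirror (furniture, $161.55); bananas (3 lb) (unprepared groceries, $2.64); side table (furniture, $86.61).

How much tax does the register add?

27" monitor $216.83: electronic goods, $100.00 or more → 4.25% → $9.22
Poetry collection $24.66: books and periodicals → 8.75% → $2.16
Crossword puzzle book $13.14: books and periodicals → 8.75% → $1.15
Cheddar block $4.35: unprepared groceries → 0% → $0.00
Smartwatch $147.48: electronic goods, $100.00 or more → 4.25% → $6.27
Laptop $459.28: electronic goods, $100.00 or more → 4.25% → $19.52
Wireless earbuds $51.43: electronic goods, under $100.00 → 0% → $0.00
Sourdough loaf $6.51: unprepared groceries → 0% → $0.00
Wall mirror $161.55: furniture → 9.25% → $14.94
Bananas (3 lb) $2.64: unprepared groceries → 0% → $0.00
Side table $86.61: furniture → 9.25% → $8.01
Total tax = $9.22 + $2.16 + $1.15 + $6.27 + $19.52 + $14.94 + $8.01 = $61.27

$61.27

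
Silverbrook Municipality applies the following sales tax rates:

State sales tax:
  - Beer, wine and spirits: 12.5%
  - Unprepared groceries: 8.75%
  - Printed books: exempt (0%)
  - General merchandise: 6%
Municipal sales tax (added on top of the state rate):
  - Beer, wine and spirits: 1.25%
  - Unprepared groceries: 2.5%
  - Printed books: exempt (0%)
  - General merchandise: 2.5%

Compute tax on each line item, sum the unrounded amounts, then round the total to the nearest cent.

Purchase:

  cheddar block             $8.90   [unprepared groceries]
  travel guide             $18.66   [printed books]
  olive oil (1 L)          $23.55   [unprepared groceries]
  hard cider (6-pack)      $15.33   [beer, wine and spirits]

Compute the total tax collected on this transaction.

$5.76

Cheddar block $8.90: unprepared groceries → 8.75% + 2.5% municipal = 11.25% → $1.00125
Travel guide $18.66: printed books → 0% + 0% municipal = 0% → $0.00
Olive oil (1 L) $23.55: unprepared groceries → 8.75% + 2.5% municipal = 11.25% → $2.649375
Hard cider (6-pack) $15.33: beer, wine and spirits → 12.5% + 1.25% municipal = 13.75% → $2.107875
Unrounded tax sum = $5.7585 → $5.76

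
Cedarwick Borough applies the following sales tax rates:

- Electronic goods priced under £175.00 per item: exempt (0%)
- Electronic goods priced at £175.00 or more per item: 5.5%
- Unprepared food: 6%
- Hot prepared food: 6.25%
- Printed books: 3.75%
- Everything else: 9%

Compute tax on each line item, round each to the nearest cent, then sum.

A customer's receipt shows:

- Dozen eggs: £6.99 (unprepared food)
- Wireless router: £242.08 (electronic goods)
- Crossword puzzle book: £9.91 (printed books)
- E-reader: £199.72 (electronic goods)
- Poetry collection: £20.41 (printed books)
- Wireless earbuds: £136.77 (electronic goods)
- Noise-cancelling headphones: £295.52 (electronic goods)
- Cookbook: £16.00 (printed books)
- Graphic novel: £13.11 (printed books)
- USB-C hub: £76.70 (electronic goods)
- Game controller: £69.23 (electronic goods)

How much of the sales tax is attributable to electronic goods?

£40.54

Wireless router £242.08: electronic goods, £175.00 or more → 5.5% → £13.31
E-reader £199.72: electronic goods, £175.00 or more → 5.5% → £10.98
Wireless earbuds £136.77: electronic goods, under £175.00 → 0% → £0.00
Noise-cancelling headphones £295.52: electronic goods, £175.00 or more → 5.5% → £16.25
USB-C hub £76.70: electronic goods, under £175.00 → 0% → £0.00
Game controller £69.23: electronic goods, under £175.00 → 0% → £0.00
Tax on electronic goods = £13.31 + £10.98 + £0.00 + £16.25 + £0.00 + £0.00 = £40.54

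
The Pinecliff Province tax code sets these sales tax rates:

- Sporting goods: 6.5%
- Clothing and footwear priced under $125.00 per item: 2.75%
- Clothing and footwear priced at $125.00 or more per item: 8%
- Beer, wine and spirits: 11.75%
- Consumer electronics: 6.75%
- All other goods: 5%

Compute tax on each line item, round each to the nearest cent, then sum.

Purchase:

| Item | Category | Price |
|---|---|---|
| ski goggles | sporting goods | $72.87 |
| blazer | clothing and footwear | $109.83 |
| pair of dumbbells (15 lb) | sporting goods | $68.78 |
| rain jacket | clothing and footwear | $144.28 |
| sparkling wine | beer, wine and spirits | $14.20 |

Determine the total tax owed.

Ski goggles $72.87: sporting goods → 6.5% → $4.74
Blazer $109.83: clothing and footwear, under $125.00 → 2.75% → $3.02
Pair of dumbbells (15 lb) $68.78: sporting goods → 6.5% → $4.47
Rain jacket $144.28: clothing and footwear, $125.00 or more → 8% → $11.54
Sparkling wine $14.20: beer, wine and spirits → 11.75% → $1.67
Total tax = $4.74 + $3.02 + $4.47 + $11.54 + $1.67 = $25.44

$25.44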